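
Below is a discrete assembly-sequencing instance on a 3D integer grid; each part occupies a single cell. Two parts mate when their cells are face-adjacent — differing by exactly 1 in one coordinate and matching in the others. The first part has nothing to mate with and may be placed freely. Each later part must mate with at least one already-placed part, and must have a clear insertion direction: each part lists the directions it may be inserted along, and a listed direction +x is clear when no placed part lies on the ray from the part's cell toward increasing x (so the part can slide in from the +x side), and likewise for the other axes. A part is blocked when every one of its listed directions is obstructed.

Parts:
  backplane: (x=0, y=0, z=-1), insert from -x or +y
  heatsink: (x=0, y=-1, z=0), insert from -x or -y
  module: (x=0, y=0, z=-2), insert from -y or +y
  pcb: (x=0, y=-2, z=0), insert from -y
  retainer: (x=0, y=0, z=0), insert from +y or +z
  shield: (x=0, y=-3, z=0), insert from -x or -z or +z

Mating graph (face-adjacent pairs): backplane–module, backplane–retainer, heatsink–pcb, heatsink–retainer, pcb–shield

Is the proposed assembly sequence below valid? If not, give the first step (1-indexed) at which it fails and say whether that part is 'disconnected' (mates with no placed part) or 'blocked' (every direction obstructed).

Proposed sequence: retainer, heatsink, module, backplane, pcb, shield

1. retainer@(0, 0, 0) [+y clear] — {retainer}
2. heatsink@(0, -1, 0) [-x clear] — {heatsink, retainer}
3. module@(0, 0, -2) — no placed neighbour ⇒ disconnected

Invalid at step 3 (disconnected)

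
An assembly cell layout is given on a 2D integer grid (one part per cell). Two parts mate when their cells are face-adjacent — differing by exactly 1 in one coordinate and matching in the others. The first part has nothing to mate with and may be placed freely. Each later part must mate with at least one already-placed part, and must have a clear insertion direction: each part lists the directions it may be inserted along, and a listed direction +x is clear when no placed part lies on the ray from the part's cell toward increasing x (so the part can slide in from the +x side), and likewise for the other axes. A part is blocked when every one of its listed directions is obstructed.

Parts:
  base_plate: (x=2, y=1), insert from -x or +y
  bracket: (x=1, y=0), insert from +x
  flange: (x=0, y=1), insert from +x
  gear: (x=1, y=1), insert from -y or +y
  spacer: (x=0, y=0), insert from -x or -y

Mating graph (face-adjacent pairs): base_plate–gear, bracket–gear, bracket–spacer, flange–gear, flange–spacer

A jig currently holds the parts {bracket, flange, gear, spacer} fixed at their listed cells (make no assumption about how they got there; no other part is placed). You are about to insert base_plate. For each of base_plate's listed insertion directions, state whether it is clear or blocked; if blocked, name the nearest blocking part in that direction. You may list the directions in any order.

+y: clear; -x: blocked by gear

-x: nearest on ray is gear@(1, 1) ⇒ blocked
+y: ray from base_plate(2, 1) has no placed part ⇒ clear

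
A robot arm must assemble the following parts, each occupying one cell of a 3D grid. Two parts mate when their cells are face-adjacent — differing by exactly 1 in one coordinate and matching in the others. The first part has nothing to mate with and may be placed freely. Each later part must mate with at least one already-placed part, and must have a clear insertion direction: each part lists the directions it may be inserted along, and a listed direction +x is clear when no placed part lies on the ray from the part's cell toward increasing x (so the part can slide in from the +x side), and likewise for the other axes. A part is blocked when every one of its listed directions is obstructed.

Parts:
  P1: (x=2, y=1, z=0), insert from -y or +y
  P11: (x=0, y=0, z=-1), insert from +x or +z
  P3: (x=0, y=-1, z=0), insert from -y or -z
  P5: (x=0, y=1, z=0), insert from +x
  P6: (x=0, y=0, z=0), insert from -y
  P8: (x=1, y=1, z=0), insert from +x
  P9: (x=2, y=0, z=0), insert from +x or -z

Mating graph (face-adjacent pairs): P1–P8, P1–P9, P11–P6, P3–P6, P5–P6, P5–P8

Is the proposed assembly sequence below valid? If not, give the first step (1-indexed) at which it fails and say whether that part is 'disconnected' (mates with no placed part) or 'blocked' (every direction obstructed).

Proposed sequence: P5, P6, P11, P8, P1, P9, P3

1. P5@(0, 1, 0) [+x clear] — {P5}
2. P6@(0, 0, 0) [-y clear] — {P5, P6}
3. P11@(0, 0, -1) [+x clear] — {P11, P5, P6}
4. P8@(1, 1, 0) [+x clear] — {P11, P5, P6, P8}
5. P1@(2, 1, 0) [-y clear] — {P1, P11, P5, P6, P8}
6. P9@(2, 0, 0) [+x clear] — {P1, P11, P5, P6, P8, P9}
7. P3@(0, -1, 0) [-y clear] — {P1, P11, P3, P5, P6, P8, P9}

Valid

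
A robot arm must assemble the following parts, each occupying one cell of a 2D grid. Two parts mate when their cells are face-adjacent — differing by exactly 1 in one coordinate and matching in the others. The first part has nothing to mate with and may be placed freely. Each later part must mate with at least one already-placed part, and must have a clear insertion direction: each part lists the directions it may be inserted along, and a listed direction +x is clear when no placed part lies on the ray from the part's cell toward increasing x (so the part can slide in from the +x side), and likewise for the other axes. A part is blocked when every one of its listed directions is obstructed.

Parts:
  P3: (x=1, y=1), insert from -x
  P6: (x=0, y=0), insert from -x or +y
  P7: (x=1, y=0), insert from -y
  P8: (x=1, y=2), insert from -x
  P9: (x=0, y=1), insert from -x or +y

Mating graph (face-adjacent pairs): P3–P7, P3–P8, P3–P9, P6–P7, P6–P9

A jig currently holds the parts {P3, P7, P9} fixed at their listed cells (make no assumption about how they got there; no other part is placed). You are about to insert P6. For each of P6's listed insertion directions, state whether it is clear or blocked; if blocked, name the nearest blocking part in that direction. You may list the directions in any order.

+y: blocked by P9; -x: clear

-x: ray from P6(0, 0) has no placed part ⇒ clear
+y: nearest on ray is P9@(0, 1) ⇒ blocked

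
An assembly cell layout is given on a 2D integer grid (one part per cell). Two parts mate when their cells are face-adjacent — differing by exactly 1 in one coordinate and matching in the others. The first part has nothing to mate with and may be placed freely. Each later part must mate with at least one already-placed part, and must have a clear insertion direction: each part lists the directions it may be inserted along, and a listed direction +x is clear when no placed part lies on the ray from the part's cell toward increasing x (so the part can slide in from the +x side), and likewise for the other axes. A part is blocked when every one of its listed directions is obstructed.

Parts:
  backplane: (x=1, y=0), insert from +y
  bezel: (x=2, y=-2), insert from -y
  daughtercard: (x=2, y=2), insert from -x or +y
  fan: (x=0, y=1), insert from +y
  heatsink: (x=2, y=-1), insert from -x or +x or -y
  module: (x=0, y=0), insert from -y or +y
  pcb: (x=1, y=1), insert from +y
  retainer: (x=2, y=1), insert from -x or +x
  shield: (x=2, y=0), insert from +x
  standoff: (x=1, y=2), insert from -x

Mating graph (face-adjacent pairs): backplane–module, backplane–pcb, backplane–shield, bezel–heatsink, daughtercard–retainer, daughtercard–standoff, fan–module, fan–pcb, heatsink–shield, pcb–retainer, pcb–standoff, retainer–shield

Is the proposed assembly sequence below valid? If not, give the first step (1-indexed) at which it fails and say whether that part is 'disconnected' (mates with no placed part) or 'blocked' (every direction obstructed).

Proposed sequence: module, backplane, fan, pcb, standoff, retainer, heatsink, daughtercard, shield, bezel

1. module@(0, 0) [-y clear] — {module}
2. backplane@(1, 0) [+y clear] — {backplane, module}
3. fan@(0, 1) [+y clear] — {backplane, fan, module}
4. pcb@(1, 1) [+y clear] — {backplane, fan, module, pcb}
5. standoff@(1, 2) [-x clear] — {backplane, fan, module, pcb, standoff}
6. retainer@(2, 1) [+x clear] — {backplane, fan, module, pcb, retainer, standoff}
7. heatsink@(2, -1) — no placed neighbour ⇒ disconnected

Invalid at step 7 (disconnected)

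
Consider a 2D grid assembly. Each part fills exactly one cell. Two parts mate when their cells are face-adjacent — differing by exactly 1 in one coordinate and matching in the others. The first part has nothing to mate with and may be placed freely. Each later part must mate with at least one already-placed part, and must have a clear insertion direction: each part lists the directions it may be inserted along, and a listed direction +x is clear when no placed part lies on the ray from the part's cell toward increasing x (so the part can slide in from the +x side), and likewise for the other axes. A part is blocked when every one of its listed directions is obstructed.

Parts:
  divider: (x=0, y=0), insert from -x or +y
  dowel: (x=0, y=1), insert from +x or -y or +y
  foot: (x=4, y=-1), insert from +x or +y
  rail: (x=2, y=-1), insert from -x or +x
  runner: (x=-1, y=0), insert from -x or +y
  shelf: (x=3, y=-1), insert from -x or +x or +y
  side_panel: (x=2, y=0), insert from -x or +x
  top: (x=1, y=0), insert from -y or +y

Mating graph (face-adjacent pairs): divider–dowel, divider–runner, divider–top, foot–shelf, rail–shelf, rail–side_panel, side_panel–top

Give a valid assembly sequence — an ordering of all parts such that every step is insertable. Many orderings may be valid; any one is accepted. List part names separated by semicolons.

1. side_panel@(2, 0) [-x clear] — {side_panel}
2. rail@(2, -1) [-x clear] — {rail, side_panel}
3. shelf@(3, -1) [+x clear] — {rail, shelf, side_panel}
4. top@(1, 0) [-y clear] — {rail, shelf, side_panel, top}
5. divider@(0, 0) [-x clear] — {divider, rail, shelf, side_panel, top}
6. dowel@(0, 1) [+x clear] — {divider, dowel, rail, shelf, side_panel, top}
7. runner@(-1, 0) [-x clear] — {divider, dowel, rail, runner, shelf, side_panel, top}
8. foot@(4, -1) [+x clear] — {divider, dowel, foot, rail, runner, shelf, side_panel, top}

side_panel; rail; shelf; top; divider; dowel; runner; foot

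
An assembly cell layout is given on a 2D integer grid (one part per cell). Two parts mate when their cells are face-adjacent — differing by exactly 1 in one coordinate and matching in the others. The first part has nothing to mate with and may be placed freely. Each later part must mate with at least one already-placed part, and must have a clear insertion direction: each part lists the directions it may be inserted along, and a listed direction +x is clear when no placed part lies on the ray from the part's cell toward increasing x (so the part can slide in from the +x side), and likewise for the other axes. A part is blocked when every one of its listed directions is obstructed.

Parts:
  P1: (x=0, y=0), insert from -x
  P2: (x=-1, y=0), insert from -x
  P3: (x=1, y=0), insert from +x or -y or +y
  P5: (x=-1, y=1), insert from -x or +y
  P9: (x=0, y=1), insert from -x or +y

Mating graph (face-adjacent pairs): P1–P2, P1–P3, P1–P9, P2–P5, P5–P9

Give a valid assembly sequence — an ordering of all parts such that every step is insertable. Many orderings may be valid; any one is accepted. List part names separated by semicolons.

1. P3@(1, 0) [+x clear] — {P3}
2. P1@(0, 0) [-x clear] — {P1, P3}
3. P9@(0, 1) [-x clear] — {P1, P3, P9}
4. P5@(-1, 1) [-x clear] — {P1, P3, P5, P9}
5. P2@(-1, 0) [-x clear] — {P1, P2, P3, P5, P9}

P3; P1; P9; P5; P2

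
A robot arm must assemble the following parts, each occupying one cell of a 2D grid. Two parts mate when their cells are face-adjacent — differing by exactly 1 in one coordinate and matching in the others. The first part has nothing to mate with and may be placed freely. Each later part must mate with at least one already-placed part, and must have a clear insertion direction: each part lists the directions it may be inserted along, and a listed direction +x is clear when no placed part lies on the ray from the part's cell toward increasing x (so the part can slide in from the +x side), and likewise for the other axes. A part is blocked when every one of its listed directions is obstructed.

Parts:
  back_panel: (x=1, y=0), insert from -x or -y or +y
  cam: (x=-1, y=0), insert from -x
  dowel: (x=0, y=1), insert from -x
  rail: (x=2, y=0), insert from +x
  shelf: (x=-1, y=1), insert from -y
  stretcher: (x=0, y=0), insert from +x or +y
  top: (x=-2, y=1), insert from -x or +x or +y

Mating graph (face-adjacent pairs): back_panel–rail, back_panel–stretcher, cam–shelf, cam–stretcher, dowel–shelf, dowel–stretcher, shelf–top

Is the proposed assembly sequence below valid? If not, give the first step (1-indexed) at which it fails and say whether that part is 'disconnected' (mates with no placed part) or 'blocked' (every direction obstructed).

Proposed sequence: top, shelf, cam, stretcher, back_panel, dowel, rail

1. top@(-2, 1) [-x clear] — {top}
2. shelf@(-1, 1) [-y clear] — {shelf, top}
3. cam@(-1, 0) [-x clear] — {cam, shelf, top}
4. stretcher@(0, 0) [+x clear] — {cam, shelf, stretcher, top}
5. back_panel@(1, 0) [-y clear] — {back_panel, cam, shelf, stretcher, top}
6. dowel@(0, 1) — -x all obstructed ⇒ blocked

Invalid at step 6 (blocked)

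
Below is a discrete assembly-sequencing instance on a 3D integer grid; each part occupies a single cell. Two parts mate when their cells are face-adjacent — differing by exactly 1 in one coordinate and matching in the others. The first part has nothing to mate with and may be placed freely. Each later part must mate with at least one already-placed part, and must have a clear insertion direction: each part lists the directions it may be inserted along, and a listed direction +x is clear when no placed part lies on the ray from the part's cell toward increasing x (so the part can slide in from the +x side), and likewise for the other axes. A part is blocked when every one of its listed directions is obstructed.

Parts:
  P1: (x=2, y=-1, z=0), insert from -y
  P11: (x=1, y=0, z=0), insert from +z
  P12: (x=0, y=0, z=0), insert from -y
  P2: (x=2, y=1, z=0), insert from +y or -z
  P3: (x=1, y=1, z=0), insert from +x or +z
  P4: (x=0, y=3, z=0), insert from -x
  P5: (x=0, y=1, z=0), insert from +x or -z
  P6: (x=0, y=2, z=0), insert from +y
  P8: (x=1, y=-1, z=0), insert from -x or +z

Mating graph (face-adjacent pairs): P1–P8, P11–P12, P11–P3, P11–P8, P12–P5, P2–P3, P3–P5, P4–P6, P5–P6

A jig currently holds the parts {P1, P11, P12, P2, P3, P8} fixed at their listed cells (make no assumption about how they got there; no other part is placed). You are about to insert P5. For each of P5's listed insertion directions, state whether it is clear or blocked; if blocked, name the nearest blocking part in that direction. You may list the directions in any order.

+x: nearest on ray is P3@(1, 1, 0) ⇒ blocked
-z: ray from P5(0, 1, 0) has no placed part ⇒ clear

+x: blocked by P3; -z: clear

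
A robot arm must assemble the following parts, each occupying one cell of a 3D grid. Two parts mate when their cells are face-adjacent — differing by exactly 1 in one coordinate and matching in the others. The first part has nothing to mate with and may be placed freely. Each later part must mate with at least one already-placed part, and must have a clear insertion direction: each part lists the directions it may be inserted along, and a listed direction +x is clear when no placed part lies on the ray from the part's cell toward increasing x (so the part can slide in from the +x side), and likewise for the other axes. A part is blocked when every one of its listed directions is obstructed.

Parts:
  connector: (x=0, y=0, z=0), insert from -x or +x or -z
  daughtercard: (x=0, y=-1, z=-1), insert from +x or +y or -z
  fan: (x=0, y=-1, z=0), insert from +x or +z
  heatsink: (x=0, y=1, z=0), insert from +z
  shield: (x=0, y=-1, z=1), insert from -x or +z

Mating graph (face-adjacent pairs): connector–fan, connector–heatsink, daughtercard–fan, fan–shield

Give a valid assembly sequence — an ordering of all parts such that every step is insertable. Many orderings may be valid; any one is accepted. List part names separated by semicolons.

1. connector@(0, 0, 0) [-x clear] — {connector}
2. fan@(0, -1, 0) [+x clear] — {connector, fan}
3. daughtercard@(0, -1, -1) [+x clear] — {connector, daughtercard, fan}
4. shield@(0, -1, 1) [-x clear] — {connector, daughtercard, fan, shield}
5. heatsink@(0, 1, 0) [+z clear] — {connector, daughtercard, fan, heatsink, shield}

connector; fan; daughtercard; shield; heatsink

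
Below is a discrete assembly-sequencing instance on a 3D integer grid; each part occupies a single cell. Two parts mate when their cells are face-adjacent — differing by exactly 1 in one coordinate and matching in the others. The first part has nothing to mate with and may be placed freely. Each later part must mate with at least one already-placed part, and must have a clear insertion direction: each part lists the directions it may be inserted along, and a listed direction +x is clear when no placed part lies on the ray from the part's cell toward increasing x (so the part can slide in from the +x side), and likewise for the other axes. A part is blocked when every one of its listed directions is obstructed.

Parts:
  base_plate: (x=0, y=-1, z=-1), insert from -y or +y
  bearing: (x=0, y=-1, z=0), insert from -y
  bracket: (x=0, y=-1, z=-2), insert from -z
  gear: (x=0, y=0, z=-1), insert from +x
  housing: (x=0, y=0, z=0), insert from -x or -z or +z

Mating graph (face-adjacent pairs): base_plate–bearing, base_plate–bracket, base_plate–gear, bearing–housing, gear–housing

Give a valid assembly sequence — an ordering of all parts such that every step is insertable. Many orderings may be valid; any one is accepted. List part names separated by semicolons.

1. housing@(0, 0, 0) [-x clear] — {housing}
2. gear@(0, 0, -1) [+x clear] — {gear, housing}
3. base_plate@(0, -1, -1) [-y clear] — {base_plate, gear, housing}
4. bracket@(0, -1, -2) [-z clear] — {base_plate, bracket, gear, housing}
5. bearing@(0, -1, 0) [-y clear] — {base_plate, bearing, bracket, gear, housing}

housing; gear; base_plate; bracket; bearing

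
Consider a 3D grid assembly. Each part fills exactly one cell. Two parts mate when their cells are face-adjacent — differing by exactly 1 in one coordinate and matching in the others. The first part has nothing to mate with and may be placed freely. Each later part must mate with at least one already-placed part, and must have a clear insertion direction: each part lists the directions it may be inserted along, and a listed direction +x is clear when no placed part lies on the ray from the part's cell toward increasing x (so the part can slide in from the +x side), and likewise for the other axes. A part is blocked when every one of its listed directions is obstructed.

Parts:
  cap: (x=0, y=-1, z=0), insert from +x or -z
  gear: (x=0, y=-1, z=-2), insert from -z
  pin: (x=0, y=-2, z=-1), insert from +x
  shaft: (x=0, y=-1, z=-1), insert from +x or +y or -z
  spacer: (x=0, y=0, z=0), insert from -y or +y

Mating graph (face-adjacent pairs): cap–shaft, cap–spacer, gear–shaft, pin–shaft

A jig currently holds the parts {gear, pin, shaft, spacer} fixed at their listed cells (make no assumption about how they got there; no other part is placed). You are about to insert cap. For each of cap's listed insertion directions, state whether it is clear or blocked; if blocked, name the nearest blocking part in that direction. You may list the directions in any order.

+x: clear; -z: blocked by shaft

+x: ray from cap(0, -1, 0) has no placed part ⇒ clear
-z: nearest on ray is shaft@(0, -1, -1) ⇒ blocked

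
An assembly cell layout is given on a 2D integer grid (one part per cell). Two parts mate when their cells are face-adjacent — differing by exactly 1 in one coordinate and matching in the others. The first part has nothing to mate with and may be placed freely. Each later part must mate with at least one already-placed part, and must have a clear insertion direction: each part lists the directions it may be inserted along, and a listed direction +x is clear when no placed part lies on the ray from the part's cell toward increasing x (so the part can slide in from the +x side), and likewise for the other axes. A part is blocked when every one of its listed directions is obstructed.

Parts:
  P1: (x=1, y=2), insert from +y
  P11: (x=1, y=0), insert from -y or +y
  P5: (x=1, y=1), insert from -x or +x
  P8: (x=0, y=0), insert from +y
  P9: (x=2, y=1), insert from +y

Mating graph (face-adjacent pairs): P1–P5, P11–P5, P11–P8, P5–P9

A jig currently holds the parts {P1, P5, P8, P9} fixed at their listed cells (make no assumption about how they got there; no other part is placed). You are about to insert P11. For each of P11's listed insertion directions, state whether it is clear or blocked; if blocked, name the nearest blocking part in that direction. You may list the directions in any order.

+y: blocked by P5; -y: clear

-y: ray from P11(1, 0) has no placed part ⇒ clear
+y: nearest on ray is P5@(1, 1) ⇒ blocked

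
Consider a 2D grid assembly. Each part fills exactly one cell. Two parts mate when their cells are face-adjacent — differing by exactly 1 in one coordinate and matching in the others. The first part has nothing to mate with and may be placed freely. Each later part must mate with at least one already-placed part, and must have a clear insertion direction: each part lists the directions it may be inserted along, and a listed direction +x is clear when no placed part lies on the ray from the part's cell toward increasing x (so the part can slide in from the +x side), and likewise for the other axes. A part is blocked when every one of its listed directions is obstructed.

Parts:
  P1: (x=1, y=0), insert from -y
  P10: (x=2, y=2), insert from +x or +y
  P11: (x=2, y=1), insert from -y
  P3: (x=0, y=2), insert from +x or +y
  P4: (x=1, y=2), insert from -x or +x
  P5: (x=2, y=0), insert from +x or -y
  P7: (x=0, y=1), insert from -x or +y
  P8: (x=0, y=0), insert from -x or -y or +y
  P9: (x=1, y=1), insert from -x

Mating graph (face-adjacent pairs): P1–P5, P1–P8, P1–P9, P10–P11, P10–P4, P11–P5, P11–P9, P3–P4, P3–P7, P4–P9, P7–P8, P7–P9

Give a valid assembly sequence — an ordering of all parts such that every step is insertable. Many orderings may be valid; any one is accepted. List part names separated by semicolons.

P10; P4; P11; P5; P9; P7; P8; P3; P1

1. P10@(2, 2) [+x clear] — {P10}
2. P4@(1, 2) [-x clear] — {P10, P4}
3. P11@(2, 1) [-y clear] — {P10, P11, P4}
4. P5@(2, 0) [+x clear] — {P10, P11, P4, P5}
5. P9@(1, 1) [-x clear] — {P10, P11, P4, P5, P9}
6. P7@(0, 1) [-x clear] — {P10, P11, P4, P5, P7, P9}
7. P8@(0, 0) [-x clear] — {P10, P11, P4, P5, P7, P8, P9}
8. P3@(0, 2) [+y clear] — {P10, P11, P3, P4, P5, P7, P8, P9}
9. P1@(1, 0) [-y clear] — {P1, P10, P11, P3, P4, P5, P7, P8, P9}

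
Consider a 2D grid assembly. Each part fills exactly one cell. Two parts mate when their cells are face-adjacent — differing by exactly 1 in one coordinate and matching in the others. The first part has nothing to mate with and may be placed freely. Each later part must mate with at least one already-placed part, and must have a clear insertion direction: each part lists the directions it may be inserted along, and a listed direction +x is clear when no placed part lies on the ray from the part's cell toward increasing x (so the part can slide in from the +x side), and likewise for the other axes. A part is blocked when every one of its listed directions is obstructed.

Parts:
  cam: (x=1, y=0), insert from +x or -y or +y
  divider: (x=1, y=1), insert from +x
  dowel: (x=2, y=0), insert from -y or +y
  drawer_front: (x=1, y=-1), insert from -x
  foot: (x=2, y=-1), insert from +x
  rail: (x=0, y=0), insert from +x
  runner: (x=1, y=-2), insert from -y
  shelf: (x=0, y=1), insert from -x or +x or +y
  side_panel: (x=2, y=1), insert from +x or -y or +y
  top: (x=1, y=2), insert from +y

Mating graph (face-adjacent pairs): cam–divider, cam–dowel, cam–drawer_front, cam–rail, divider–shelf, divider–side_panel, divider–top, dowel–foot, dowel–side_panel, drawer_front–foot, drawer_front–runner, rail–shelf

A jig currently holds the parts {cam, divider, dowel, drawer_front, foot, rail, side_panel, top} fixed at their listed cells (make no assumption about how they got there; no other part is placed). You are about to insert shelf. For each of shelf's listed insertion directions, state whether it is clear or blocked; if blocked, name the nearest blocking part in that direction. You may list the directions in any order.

+x: blocked by divider; +y: clear; -x: clear

-x: ray from shelf(0, 1) has no placed part ⇒ clear
+x: nearest on ray is divider@(1, 1) ⇒ blocked
+y: ray from shelf(0, 1) has no placed part ⇒ clear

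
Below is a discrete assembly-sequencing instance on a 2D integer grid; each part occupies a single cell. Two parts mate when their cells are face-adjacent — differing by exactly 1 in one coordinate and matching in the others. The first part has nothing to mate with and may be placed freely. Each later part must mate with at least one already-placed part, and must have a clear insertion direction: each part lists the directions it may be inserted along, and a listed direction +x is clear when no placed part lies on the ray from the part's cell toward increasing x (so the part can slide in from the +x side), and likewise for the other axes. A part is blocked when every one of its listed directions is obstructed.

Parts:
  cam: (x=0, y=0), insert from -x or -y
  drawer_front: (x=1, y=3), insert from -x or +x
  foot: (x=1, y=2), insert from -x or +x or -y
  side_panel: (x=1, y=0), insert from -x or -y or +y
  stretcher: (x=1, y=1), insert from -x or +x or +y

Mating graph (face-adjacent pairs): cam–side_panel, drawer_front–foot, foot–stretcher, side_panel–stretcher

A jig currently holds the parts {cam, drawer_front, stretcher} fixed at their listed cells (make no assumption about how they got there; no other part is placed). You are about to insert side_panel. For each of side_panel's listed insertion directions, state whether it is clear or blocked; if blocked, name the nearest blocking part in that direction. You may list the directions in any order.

+y: blocked by stretcher; -x: blocked by cam; -y: clear

-x: nearest on ray is cam@(0, 0) ⇒ blocked
-y: ray from side_panel(1, 0) has no placed part ⇒ clear
+y: nearest on ray is stretcher@(1, 1) ⇒ blocked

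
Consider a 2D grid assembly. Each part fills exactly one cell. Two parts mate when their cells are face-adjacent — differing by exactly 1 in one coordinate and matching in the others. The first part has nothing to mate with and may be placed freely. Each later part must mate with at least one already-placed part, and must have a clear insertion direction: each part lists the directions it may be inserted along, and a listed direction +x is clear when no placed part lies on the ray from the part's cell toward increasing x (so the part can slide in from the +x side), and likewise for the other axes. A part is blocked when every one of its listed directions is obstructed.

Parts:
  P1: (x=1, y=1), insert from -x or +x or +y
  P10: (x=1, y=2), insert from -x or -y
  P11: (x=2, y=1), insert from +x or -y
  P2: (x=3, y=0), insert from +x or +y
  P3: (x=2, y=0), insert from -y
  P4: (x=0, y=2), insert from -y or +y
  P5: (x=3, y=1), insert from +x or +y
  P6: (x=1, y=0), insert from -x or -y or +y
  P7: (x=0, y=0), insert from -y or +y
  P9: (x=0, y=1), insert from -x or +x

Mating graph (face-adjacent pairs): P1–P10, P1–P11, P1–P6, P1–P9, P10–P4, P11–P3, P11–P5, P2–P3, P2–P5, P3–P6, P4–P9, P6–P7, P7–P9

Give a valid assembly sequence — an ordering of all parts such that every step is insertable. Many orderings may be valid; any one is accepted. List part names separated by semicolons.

P1; P10; P9; P7; P6; P3; P2; P4; P11; P5

1. P1@(1, 1) [-x clear] — {P1}
2. P10@(1, 2) [-x clear] — {P1, P10}
3. P9@(0, 1) [-x clear] — {P1, P10, P9}
4. P7@(0, 0) [-y clear] — {P1, P10, P7, P9}
5. P6@(1, 0) [-y clear] — {P1, P10, P6, P7, P9}
6. P3@(2, 0) [-y clear] — {P1, P10, P3, P6, P7, P9}
7. P2@(3, 0) [+x clear] — {P1, P10, P2, P3, P6, P7, P9}
8. P4@(0, 2) [+y clear] — {P1, P10, P2, P3, P4, P6, P7, P9}
9. P11@(2, 1) [+x clear] — {P1, P10, P11, P2, P3, P4, P6, P7, P9}
10. P5@(3, 1) [+x clear] — {P1, P10, P11, P2, P3, P4, P5, P6, P7, P9}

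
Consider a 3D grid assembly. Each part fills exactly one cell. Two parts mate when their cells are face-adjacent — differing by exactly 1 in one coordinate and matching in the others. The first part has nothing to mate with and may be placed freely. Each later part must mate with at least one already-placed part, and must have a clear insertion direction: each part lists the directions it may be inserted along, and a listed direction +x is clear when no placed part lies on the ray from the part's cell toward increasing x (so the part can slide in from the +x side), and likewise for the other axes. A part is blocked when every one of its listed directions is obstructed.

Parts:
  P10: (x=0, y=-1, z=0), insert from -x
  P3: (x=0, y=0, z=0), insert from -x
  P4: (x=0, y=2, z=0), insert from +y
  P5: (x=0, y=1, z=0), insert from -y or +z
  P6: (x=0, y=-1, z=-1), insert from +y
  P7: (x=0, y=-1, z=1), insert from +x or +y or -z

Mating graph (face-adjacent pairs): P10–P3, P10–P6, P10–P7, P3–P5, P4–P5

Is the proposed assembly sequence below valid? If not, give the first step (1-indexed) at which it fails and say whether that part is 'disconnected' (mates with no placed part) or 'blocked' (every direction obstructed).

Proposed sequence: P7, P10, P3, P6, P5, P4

1. P7@(0, -1, 1) [+x clear] — {P7}
2. P10@(0, -1, 0) [-x clear] — {P10, P7}
3. P3@(0, 0, 0) [-x clear] — {P10, P3, P7}
4. P6@(0, -1, -1) [+y clear] — {P10, P3, P6, P7}
5. P5@(0, 1, 0) [+z clear] — {P10, P3, P5, P6, P7}
6. P4@(0, 2, 0) [+y clear] — {P10, P3, P4, P5, P6, P7}

Valid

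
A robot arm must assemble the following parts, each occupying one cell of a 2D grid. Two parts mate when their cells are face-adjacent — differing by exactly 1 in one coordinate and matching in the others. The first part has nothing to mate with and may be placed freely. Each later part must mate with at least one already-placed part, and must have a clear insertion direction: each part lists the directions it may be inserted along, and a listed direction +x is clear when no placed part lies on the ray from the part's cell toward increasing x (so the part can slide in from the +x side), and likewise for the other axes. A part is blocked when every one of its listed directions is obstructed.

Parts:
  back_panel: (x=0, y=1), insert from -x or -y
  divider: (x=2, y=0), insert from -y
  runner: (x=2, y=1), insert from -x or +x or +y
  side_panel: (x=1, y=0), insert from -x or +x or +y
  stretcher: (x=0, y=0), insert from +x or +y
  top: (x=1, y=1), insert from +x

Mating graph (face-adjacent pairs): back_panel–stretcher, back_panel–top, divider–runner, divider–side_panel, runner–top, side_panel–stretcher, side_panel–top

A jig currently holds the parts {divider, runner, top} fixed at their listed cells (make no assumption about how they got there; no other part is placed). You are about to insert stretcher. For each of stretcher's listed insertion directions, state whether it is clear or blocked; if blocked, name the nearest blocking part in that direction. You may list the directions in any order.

+x: blocked by divider; +y: clear

+x: nearest on ray is divider@(2, 0) ⇒ blocked
+y: ray from stretcher(0, 0) has no placed part ⇒ clear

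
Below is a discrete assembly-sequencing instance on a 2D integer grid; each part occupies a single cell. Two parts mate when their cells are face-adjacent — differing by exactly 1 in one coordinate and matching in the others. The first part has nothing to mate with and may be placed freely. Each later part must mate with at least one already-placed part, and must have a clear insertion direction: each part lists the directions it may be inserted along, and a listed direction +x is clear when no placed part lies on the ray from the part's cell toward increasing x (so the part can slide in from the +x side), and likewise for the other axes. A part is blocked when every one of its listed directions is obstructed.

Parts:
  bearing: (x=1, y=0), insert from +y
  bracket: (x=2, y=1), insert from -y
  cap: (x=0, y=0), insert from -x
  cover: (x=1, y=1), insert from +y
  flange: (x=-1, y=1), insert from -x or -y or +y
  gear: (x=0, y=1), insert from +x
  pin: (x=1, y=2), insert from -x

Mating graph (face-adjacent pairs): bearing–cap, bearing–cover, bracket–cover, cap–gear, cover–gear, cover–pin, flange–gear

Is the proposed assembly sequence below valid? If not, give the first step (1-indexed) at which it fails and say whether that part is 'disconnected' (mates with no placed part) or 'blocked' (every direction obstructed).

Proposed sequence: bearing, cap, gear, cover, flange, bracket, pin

1. bearing@(1, 0) [+y clear] — {bearing}
2. cap@(0, 0) [-x clear] — {bearing, cap}
3. gear@(0, 1) [+x clear] — {bearing, cap, gear}
4. cover@(1, 1) [+y clear] — {bearing, cap, cover, gear}
5. flange@(-1, 1) [-x clear] — {bearing, cap, cover, flange, gear}
6. bracket@(2, 1) [-y clear] — {bearing, bracket, cap, cover, flange, gear}
7. pin@(1, 2) [-x clear] — {bearing, bracket, cap, cover, flange, gear, pin}

Valid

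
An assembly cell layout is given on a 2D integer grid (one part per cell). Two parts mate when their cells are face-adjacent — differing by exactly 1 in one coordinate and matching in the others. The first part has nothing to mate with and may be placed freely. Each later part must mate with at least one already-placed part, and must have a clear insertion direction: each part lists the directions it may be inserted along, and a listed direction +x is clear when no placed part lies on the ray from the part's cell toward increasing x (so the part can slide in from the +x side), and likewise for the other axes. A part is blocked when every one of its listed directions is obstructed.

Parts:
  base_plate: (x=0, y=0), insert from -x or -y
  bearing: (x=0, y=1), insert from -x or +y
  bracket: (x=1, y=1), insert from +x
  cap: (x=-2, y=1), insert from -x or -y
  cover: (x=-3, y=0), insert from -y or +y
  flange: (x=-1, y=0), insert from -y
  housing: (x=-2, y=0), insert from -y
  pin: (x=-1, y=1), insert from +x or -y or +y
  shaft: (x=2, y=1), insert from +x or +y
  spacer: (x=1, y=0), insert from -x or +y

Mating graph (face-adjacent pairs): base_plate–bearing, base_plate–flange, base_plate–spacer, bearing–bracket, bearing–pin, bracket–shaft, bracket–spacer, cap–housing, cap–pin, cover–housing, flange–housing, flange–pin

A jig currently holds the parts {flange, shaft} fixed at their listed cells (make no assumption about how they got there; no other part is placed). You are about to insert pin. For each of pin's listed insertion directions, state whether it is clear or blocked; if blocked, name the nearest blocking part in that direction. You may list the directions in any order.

+x: blocked by shaft; +y: clear; -y: blocked by flange

+x: nearest on ray is shaft@(2, 1) ⇒ blocked
-y: nearest on ray is flange@(-1, 0) ⇒ blocked
+y: ray from pin(-1, 1) has no placed part ⇒ clear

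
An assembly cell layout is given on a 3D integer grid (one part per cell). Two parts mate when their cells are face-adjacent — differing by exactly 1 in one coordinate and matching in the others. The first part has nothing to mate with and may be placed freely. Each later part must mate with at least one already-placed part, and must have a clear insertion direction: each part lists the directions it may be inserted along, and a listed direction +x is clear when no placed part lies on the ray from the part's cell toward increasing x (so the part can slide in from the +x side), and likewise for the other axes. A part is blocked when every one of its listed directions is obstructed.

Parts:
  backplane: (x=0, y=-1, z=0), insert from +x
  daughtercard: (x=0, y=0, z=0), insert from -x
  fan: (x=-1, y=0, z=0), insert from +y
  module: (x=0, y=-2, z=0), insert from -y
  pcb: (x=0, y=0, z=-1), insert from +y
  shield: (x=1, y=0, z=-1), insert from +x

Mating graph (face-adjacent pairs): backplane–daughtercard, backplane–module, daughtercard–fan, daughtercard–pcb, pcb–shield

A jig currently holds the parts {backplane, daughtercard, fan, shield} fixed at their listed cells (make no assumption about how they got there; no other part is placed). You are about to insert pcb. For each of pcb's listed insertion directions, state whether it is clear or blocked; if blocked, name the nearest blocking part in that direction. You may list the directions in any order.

+y: ray from pcb(0, 0, -1) has no placed part ⇒ clear

+y: clear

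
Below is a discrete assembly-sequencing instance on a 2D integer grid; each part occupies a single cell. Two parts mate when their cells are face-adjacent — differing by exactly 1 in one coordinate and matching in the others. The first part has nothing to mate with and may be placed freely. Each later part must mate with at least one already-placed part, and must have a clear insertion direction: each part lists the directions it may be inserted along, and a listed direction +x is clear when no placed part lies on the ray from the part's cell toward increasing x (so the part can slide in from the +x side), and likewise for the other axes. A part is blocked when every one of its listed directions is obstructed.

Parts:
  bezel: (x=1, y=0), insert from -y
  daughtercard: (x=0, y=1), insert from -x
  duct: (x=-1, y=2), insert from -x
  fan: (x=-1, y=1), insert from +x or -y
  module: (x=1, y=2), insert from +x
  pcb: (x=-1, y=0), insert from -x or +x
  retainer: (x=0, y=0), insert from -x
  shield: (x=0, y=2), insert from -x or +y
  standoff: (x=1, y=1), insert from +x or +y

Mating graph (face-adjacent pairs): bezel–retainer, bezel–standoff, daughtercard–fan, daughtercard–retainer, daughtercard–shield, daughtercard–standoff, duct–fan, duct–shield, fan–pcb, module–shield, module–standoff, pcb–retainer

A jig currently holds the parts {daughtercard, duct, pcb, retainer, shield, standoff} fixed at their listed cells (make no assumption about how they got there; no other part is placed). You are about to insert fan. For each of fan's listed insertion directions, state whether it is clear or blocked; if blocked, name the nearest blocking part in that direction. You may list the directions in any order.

+x: nearest on ray is daughtercard@(0, 1) ⇒ blocked
-y: nearest on ray is pcb@(-1, 0) ⇒ blocked

+x: blocked by daughtercard; -y: blocked by pcb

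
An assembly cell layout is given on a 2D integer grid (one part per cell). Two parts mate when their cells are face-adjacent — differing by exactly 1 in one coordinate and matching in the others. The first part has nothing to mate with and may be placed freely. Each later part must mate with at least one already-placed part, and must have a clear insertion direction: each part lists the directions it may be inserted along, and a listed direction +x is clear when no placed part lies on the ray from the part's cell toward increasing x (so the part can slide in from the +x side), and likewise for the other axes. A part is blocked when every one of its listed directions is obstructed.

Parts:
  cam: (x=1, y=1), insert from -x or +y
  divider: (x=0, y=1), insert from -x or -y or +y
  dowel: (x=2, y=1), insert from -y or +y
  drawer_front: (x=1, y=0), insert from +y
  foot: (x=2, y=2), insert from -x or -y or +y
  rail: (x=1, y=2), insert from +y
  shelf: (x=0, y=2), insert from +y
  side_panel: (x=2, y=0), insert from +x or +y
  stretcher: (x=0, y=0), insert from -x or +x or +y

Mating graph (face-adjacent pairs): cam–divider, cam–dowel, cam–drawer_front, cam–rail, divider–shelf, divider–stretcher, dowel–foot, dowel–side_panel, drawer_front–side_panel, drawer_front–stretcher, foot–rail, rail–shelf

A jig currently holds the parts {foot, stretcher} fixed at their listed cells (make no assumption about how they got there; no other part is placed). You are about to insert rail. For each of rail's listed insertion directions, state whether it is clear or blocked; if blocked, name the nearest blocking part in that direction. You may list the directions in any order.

+y: clear

+y: ray from rail(1, 2) has no placed part ⇒ clear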